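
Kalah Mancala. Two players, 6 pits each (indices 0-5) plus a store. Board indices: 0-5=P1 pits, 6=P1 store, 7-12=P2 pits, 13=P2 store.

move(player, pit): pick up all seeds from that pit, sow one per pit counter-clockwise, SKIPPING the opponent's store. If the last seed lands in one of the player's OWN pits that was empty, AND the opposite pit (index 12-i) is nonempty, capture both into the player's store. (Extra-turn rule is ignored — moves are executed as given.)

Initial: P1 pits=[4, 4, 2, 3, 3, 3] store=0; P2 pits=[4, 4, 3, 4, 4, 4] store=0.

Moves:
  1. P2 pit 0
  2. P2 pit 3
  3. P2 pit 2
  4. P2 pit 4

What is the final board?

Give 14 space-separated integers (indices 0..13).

Move 1: P2 pit0 -> P1=[4,4,2,3,3,3](0) P2=[0,5,4,5,5,4](0)
Move 2: P2 pit3 -> P1=[5,5,2,3,3,3](0) P2=[0,5,4,0,6,5](1)
Move 3: P2 pit2 -> P1=[5,5,2,3,3,3](0) P2=[0,5,0,1,7,6](2)
Move 4: P2 pit4 -> P1=[6,6,3,4,4,3](0) P2=[0,5,0,1,0,7](3)

Answer: 6 6 3 4 4 3 0 0 5 0 1 0 7 3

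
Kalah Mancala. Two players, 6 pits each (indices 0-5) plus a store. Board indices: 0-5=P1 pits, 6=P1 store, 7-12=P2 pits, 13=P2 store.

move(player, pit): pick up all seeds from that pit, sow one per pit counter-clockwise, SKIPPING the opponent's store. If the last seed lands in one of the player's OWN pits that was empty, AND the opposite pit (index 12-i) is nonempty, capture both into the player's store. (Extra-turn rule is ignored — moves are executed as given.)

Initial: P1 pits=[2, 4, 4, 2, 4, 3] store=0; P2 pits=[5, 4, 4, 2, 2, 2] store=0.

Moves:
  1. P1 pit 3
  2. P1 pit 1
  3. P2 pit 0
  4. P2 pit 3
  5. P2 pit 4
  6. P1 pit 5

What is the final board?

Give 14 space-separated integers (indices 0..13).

Move 1: P1 pit3 -> P1=[2,4,4,0,5,4](0) P2=[5,4,4,2,2,2](0)
Move 2: P1 pit1 -> P1=[2,0,5,1,6,5](0) P2=[5,4,4,2,2,2](0)
Move 3: P2 pit0 -> P1=[2,0,5,1,6,5](0) P2=[0,5,5,3,3,3](0)
Move 4: P2 pit3 -> P1=[2,0,5,1,6,5](0) P2=[0,5,5,0,4,4](1)
Move 5: P2 pit4 -> P1=[3,1,5,1,6,5](0) P2=[0,5,5,0,0,5](2)
Move 6: P1 pit5 -> P1=[3,1,5,1,6,0](1) P2=[1,6,6,1,0,5](2)

Answer: 3 1 5 1 6 0 1 1 6 6 1 0 5 2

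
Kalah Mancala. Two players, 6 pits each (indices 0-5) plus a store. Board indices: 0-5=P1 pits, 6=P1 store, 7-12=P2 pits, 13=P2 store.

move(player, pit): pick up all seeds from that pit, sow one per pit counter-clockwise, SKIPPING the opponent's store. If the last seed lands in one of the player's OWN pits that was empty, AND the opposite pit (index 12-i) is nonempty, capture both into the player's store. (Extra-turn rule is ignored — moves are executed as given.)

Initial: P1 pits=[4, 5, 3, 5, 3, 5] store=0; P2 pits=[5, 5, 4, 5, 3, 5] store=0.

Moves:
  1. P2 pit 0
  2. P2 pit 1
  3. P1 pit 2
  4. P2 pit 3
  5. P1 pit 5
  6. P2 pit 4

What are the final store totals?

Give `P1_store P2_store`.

Move 1: P2 pit0 -> P1=[4,5,3,5,3,5](0) P2=[0,6,5,6,4,6](0)
Move 2: P2 pit1 -> P1=[5,5,3,5,3,5](0) P2=[0,0,6,7,5,7](1)
Move 3: P1 pit2 -> P1=[5,5,0,6,4,6](0) P2=[0,0,6,7,5,7](1)
Move 4: P2 pit3 -> P1=[6,6,1,7,4,6](0) P2=[0,0,6,0,6,8](2)
Move 5: P1 pit5 -> P1=[6,6,1,7,4,0](1) P2=[1,1,7,1,7,8](2)
Move 6: P2 pit4 -> P1=[7,7,2,8,5,0](1) P2=[1,1,7,1,0,9](3)

Answer: 1 3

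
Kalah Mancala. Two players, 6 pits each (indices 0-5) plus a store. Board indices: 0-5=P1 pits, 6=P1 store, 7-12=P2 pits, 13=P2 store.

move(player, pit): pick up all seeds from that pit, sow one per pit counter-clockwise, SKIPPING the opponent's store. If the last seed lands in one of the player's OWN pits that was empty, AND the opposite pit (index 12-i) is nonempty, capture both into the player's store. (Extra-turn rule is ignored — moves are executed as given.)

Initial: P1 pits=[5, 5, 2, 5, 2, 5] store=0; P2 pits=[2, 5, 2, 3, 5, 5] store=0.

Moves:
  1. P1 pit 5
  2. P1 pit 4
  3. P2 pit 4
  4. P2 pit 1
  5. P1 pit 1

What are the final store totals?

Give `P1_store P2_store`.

Answer: 3 2

Derivation:
Move 1: P1 pit5 -> P1=[5,5,2,5,2,0](1) P2=[3,6,3,4,5,5](0)
Move 2: P1 pit4 -> P1=[5,5,2,5,0,1](2) P2=[3,6,3,4,5,5](0)
Move 3: P2 pit4 -> P1=[6,6,3,5,0,1](2) P2=[3,6,3,4,0,6](1)
Move 4: P2 pit1 -> P1=[7,6,3,5,0,1](2) P2=[3,0,4,5,1,7](2)
Move 5: P1 pit1 -> P1=[7,0,4,6,1,2](3) P2=[4,0,4,5,1,7](2)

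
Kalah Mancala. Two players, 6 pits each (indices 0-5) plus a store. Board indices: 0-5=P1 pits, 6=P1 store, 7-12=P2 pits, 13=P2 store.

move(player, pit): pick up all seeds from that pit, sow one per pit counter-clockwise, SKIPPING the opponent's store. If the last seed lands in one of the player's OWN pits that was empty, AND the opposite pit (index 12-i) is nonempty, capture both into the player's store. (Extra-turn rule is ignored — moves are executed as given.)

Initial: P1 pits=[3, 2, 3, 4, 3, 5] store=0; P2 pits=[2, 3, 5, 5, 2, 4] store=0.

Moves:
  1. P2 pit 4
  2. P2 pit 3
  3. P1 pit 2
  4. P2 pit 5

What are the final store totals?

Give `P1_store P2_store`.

Answer: 0 3

Derivation:
Move 1: P2 pit4 -> P1=[3,2,3,4,3,5](0) P2=[2,3,5,5,0,5](1)
Move 2: P2 pit3 -> P1=[4,3,3,4,3,5](0) P2=[2,3,5,0,1,6](2)
Move 3: P1 pit2 -> P1=[4,3,0,5,4,6](0) P2=[2,3,5,0,1,6](2)
Move 4: P2 pit5 -> P1=[5,4,1,6,5,6](0) P2=[2,3,5,0,1,0](3)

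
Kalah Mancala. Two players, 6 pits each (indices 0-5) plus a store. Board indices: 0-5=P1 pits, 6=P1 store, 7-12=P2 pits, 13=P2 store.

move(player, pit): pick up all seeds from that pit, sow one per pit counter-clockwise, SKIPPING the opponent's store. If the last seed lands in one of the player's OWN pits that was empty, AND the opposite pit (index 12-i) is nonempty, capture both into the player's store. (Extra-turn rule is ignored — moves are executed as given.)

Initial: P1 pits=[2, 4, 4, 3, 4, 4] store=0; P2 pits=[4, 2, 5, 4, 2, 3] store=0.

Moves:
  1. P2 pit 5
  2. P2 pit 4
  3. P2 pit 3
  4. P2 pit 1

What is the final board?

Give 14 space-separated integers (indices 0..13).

Answer: 4 5 0 3 4 4 0 4 0 6 0 1 2 8

Derivation:
Move 1: P2 pit5 -> P1=[3,5,4,3,4,4](0) P2=[4,2,5,4,2,0](1)
Move 2: P2 pit4 -> P1=[3,5,4,3,4,4](0) P2=[4,2,5,4,0,1](2)
Move 3: P2 pit3 -> P1=[4,5,4,3,4,4](0) P2=[4,2,5,0,1,2](3)
Move 4: P2 pit1 -> P1=[4,5,0,3,4,4](0) P2=[4,0,6,0,1,2](8)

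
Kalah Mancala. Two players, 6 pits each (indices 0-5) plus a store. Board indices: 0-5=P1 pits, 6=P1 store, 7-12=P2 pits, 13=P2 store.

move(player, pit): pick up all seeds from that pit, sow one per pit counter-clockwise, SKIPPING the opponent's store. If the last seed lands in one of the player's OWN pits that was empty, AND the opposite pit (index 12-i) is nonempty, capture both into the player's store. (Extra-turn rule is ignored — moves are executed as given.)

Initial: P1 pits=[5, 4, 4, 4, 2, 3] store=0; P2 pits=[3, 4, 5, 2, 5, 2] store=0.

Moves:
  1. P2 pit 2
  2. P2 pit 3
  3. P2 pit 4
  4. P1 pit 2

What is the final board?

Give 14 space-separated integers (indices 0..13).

Answer: 7 5 0 6 4 4 1 4 4 0 0 0 5 3

Derivation:
Move 1: P2 pit2 -> P1=[6,4,4,4,2,3](0) P2=[3,4,0,3,6,3](1)
Move 2: P2 pit3 -> P1=[6,4,4,4,2,3](0) P2=[3,4,0,0,7,4](2)
Move 3: P2 pit4 -> P1=[7,5,5,5,3,3](0) P2=[3,4,0,0,0,5](3)
Move 4: P1 pit2 -> P1=[7,5,0,6,4,4](1) P2=[4,4,0,0,0,5](3)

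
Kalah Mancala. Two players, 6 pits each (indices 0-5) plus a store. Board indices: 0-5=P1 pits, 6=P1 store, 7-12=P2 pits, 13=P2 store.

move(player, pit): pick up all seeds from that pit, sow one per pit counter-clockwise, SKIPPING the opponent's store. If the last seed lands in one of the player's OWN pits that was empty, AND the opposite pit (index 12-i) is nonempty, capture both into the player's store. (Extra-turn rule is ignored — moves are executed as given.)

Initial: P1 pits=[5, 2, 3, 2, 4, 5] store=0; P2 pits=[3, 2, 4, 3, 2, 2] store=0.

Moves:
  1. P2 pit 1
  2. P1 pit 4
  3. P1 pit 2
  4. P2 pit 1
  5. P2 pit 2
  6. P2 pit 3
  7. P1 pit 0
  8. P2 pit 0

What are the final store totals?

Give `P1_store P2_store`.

Answer: 2 2

Derivation:
Move 1: P2 pit1 -> P1=[5,2,3,2,4,5](0) P2=[3,0,5,4,2,2](0)
Move 2: P1 pit4 -> P1=[5,2,3,2,0,6](1) P2=[4,1,5,4,2,2](0)
Move 3: P1 pit2 -> P1=[5,2,0,3,1,7](1) P2=[4,1,5,4,2,2](0)
Move 4: P2 pit1 -> P1=[5,2,0,3,1,7](1) P2=[4,0,6,4,2,2](0)
Move 5: P2 pit2 -> P1=[6,3,0,3,1,7](1) P2=[4,0,0,5,3,3](1)
Move 6: P2 pit3 -> P1=[7,4,0,3,1,7](1) P2=[4,0,0,0,4,4](2)
Move 7: P1 pit0 -> P1=[0,5,1,4,2,8](2) P2=[5,0,0,0,4,4](2)
Move 8: P2 pit0 -> P1=[0,5,1,4,2,8](2) P2=[0,1,1,1,5,5](2)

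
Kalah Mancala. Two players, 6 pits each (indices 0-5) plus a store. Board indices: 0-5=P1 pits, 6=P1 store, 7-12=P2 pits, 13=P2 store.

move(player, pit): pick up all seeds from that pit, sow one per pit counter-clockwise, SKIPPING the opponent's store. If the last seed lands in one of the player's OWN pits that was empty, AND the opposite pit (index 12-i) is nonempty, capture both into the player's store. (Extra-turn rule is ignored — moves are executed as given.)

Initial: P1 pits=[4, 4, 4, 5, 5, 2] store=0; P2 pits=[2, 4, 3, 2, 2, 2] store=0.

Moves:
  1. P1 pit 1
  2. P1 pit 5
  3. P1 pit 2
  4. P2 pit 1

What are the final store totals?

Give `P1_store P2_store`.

Answer: 2 1

Derivation:
Move 1: P1 pit1 -> P1=[4,0,5,6,6,3](0) P2=[2,4,3,2,2,2](0)
Move 2: P1 pit5 -> P1=[4,0,5,6,6,0](1) P2=[3,5,3,2,2,2](0)
Move 3: P1 pit2 -> P1=[4,0,0,7,7,1](2) P2=[4,5,3,2,2,2](0)
Move 4: P2 pit1 -> P1=[4,0,0,7,7,1](2) P2=[4,0,4,3,3,3](1)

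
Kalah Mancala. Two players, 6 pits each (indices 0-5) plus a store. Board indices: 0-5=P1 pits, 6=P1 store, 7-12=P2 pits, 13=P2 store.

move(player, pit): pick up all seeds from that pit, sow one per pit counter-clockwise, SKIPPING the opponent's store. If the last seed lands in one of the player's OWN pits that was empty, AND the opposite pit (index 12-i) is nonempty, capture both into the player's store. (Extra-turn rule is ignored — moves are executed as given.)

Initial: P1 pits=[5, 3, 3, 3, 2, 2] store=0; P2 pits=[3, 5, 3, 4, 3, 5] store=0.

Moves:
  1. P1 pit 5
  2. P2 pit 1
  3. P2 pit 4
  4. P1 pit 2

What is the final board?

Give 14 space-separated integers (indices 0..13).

Move 1: P1 pit5 -> P1=[5,3,3,3,2,0](1) P2=[4,5,3,4,3,5](0)
Move 2: P2 pit1 -> P1=[5,3,3,3,2,0](1) P2=[4,0,4,5,4,6](1)
Move 3: P2 pit4 -> P1=[6,4,3,3,2,0](1) P2=[4,0,4,5,0,7](2)
Move 4: P1 pit2 -> P1=[6,4,0,4,3,0](6) P2=[0,0,4,5,0,7](2)

Answer: 6 4 0 4 3 0 6 0 0 4 5 0 7 2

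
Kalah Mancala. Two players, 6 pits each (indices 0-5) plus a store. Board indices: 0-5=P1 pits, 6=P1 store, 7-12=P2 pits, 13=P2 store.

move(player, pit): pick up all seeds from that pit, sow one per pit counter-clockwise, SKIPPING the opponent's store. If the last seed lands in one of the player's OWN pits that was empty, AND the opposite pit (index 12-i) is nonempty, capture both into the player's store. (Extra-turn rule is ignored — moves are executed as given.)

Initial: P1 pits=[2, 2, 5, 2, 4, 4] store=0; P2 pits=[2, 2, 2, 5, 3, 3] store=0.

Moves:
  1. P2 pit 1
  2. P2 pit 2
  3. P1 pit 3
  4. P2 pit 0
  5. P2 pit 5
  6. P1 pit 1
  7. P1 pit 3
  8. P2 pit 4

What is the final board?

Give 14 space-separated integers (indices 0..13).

Answer: 4 1 7 0 7 5 0 0 1 1 7 0 1 2

Derivation:
Move 1: P2 pit1 -> P1=[2,2,5,2,4,4](0) P2=[2,0,3,6,3,3](0)
Move 2: P2 pit2 -> P1=[2,2,5,2,4,4](0) P2=[2,0,0,7,4,4](0)
Move 3: P1 pit3 -> P1=[2,2,5,0,5,5](0) P2=[2,0,0,7,4,4](0)
Move 4: P2 pit0 -> P1=[2,2,5,0,5,5](0) P2=[0,1,1,7,4,4](0)
Move 5: P2 pit5 -> P1=[3,3,6,0,5,5](0) P2=[0,1,1,7,4,0](1)
Move 6: P1 pit1 -> P1=[3,0,7,1,6,5](0) P2=[0,1,1,7,4,0](1)
Move 7: P1 pit3 -> P1=[3,0,7,0,7,5](0) P2=[0,1,1,7,4,0](1)
Move 8: P2 pit4 -> P1=[4,1,7,0,7,5](0) P2=[0,1,1,7,0,1](2)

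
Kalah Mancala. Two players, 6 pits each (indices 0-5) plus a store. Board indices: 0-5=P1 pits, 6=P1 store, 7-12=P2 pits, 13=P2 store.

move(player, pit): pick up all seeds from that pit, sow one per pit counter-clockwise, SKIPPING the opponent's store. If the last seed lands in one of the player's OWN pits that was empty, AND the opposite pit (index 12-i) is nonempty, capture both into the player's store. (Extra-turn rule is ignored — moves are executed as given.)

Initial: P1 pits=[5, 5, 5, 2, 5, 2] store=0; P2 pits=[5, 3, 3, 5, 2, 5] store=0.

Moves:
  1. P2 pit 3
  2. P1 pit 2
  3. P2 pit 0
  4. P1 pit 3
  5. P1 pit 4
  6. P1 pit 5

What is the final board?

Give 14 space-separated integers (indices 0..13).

Answer: 6 6 0 0 0 0 4 2 6 6 3 5 7 2

Derivation:
Move 1: P2 pit3 -> P1=[6,6,5,2,5,2](0) P2=[5,3,3,0,3,6](1)
Move 2: P1 pit2 -> P1=[6,6,0,3,6,3](1) P2=[6,3,3,0,3,6](1)
Move 3: P2 pit0 -> P1=[6,6,0,3,6,3](1) P2=[0,4,4,1,4,7](2)
Move 4: P1 pit3 -> P1=[6,6,0,0,7,4](2) P2=[0,4,4,1,4,7](2)
Move 5: P1 pit4 -> P1=[6,6,0,0,0,5](3) P2=[1,5,5,2,5,7](2)
Move 6: P1 pit5 -> P1=[6,6,0,0,0,0](4) P2=[2,6,6,3,5,7](2)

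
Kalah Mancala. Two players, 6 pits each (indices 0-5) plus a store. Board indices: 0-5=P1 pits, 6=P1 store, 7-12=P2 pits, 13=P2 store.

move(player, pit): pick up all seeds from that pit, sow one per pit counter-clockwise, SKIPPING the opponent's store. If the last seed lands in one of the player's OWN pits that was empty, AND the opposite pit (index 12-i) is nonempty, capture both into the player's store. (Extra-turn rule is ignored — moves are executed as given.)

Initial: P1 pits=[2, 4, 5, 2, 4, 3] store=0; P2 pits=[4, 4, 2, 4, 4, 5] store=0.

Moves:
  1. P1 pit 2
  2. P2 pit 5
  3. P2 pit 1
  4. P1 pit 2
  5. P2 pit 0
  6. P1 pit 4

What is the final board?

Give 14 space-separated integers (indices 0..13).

Answer: 0 5 0 5 0 5 2 1 2 5 6 6 1 5

Derivation:
Move 1: P1 pit2 -> P1=[2,4,0,3,5,4](1) P2=[5,4,2,4,4,5](0)
Move 2: P2 pit5 -> P1=[3,5,1,4,5,4](1) P2=[5,4,2,4,4,0](1)
Move 3: P2 pit1 -> P1=[0,5,1,4,5,4](1) P2=[5,0,3,5,5,0](5)
Move 4: P1 pit2 -> P1=[0,5,0,5,5,4](1) P2=[5,0,3,5,5,0](5)
Move 5: P2 pit0 -> P1=[0,5,0,5,5,4](1) P2=[0,1,4,6,6,1](5)
Move 6: P1 pit4 -> P1=[0,5,0,5,0,5](2) P2=[1,2,5,6,6,1](5)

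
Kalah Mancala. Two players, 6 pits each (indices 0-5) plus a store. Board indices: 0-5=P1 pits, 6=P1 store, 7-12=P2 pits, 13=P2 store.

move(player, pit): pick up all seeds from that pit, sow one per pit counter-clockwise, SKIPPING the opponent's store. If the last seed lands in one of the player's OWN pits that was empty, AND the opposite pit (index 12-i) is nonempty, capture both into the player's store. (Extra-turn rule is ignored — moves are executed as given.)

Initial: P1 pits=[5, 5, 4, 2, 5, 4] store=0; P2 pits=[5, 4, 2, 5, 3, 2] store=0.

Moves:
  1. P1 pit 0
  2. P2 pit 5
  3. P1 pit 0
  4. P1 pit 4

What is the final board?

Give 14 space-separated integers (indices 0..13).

Answer: 0 7 5 3 0 6 1 6 5 3 6 3 0 1

Derivation:
Move 1: P1 pit0 -> P1=[0,6,5,3,6,5](0) P2=[5,4,2,5,3,2](0)
Move 2: P2 pit5 -> P1=[1,6,5,3,6,5](0) P2=[5,4,2,5,3,0](1)
Move 3: P1 pit0 -> P1=[0,7,5,3,6,5](0) P2=[5,4,2,5,3,0](1)
Move 4: P1 pit4 -> P1=[0,7,5,3,0,6](1) P2=[6,5,3,6,3,0](1)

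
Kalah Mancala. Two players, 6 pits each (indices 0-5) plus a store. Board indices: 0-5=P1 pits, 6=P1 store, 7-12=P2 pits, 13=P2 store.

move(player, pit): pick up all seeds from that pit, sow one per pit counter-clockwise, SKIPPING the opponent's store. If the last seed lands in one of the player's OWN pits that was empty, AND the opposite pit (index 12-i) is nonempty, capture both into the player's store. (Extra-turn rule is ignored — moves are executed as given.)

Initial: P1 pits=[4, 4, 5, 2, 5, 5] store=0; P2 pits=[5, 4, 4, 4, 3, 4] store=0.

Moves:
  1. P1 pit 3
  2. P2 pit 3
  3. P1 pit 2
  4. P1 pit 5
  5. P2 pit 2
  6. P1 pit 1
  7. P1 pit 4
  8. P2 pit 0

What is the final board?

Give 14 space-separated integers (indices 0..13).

Move 1: P1 pit3 -> P1=[4,4,5,0,6,6](0) P2=[5,4,4,4,3,4](0)
Move 2: P2 pit3 -> P1=[5,4,5,0,6,6](0) P2=[5,4,4,0,4,5](1)
Move 3: P1 pit2 -> P1=[5,4,0,1,7,7](1) P2=[6,4,4,0,4,5](1)
Move 4: P1 pit5 -> P1=[5,4,0,1,7,0](2) P2=[7,5,5,1,5,6](1)
Move 5: P2 pit2 -> P1=[6,4,0,1,7,0](2) P2=[7,5,0,2,6,7](2)
Move 6: P1 pit1 -> P1=[6,0,1,2,8,0](10) P2=[0,5,0,2,6,7](2)
Move 7: P1 pit4 -> P1=[6,0,1,2,0,1](11) P2=[1,6,1,3,7,8](2)
Move 8: P2 pit0 -> P1=[6,0,1,2,0,1](11) P2=[0,7,1,3,7,8](2)

Answer: 6 0 1 2 0 1 11 0 7 1 3 7 8 2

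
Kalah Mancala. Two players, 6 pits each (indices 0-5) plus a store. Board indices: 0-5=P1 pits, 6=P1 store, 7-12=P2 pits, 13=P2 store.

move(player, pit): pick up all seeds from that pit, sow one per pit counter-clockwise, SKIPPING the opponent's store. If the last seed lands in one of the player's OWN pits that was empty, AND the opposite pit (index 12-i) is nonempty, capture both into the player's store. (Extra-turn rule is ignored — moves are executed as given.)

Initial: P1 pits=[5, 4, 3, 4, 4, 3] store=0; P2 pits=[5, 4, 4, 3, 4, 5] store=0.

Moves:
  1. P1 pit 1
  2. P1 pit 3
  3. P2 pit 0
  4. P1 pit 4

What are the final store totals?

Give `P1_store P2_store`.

Answer: 2 1

Derivation:
Move 1: P1 pit1 -> P1=[5,0,4,5,5,4](0) P2=[5,4,4,3,4,5](0)
Move 2: P1 pit3 -> P1=[5,0,4,0,6,5](1) P2=[6,5,4,3,4,5](0)
Move 3: P2 pit0 -> P1=[5,0,4,0,6,5](1) P2=[0,6,5,4,5,6](1)
Move 4: P1 pit4 -> P1=[5,0,4,0,0,6](2) P2=[1,7,6,5,5,6](1)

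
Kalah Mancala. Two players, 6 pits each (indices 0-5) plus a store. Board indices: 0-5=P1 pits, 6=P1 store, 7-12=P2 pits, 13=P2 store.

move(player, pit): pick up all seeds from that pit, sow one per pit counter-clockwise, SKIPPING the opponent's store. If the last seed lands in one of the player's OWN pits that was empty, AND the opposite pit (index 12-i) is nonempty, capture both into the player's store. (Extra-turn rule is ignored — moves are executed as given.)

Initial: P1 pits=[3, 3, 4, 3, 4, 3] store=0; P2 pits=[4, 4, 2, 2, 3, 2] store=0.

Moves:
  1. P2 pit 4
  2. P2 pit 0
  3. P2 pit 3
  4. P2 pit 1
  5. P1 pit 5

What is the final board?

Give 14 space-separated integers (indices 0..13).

Answer: 4 0 4 3 4 0 1 1 1 4 1 2 5 7

Derivation:
Move 1: P2 pit4 -> P1=[4,3,4,3,4,3](0) P2=[4,4,2,2,0,3](1)
Move 2: P2 pit0 -> P1=[4,0,4,3,4,3](0) P2=[0,5,3,3,0,3](5)
Move 3: P2 pit3 -> P1=[4,0,4,3,4,3](0) P2=[0,5,3,0,1,4](6)
Move 4: P2 pit1 -> P1=[4,0,4,3,4,3](0) P2=[0,0,4,1,2,5](7)
Move 5: P1 pit5 -> P1=[4,0,4,3,4,0](1) P2=[1,1,4,1,2,5](7)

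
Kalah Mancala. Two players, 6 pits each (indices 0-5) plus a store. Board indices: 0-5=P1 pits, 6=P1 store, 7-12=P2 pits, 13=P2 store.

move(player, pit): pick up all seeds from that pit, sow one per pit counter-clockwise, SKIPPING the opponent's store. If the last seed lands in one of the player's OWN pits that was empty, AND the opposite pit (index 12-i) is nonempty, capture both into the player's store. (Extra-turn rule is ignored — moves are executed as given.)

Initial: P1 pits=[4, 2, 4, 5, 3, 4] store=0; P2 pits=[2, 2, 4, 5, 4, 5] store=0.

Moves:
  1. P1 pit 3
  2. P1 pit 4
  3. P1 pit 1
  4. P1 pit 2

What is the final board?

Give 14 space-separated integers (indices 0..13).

Move 1: P1 pit3 -> P1=[4,2,4,0,4,5](1) P2=[3,3,4,5,4,5](0)
Move 2: P1 pit4 -> P1=[4,2,4,0,0,6](2) P2=[4,4,4,5,4,5](0)
Move 3: P1 pit1 -> P1=[4,0,5,0,0,6](7) P2=[4,4,0,5,4,5](0)
Move 4: P1 pit2 -> P1=[4,0,0,1,1,7](8) P2=[5,4,0,5,4,5](0)

Answer: 4 0 0 1 1 7 8 5 4 0 5 4 5 0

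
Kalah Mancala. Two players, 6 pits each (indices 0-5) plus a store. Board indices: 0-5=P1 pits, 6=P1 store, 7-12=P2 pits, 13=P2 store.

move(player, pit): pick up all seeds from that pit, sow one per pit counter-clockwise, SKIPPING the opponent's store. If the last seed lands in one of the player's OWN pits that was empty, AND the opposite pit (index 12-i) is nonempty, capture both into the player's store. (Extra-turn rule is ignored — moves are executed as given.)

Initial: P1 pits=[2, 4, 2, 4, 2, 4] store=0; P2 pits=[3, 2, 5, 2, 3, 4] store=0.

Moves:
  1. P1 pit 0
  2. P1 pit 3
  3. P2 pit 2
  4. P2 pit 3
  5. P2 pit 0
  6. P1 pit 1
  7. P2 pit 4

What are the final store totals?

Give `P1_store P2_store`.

Answer: 2 3

Derivation:
Move 1: P1 pit0 -> P1=[0,5,3,4,2,4](0) P2=[3,2,5,2,3,4](0)
Move 2: P1 pit3 -> P1=[0,5,3,0,3,5](1) P2=[4,2,5,2,3,4](0)
Move 3: P2 pit2 -> P1=[1,5,3,0,3,5](1) P2=[4,2,0,3,4,5](1)
Move 4: P2 pit3 -> P1=[1,5,3,0,3,5](1) P2=[4,2,0,0,5,6](2)
Move 5: P2 pit0 -> P1=[1,5,3,0,3,5](1) P2=[0,3,1,1,6,6](2)
Move 6: P1 pit1 -> P1=[1,0,4,1,4,6](2) P2=[0,3,1,1,6,6](2)
Move 7: P2 pit4 -> P1=[2,1,5,2,4,6](2) P2=[0,3,1,1,0,7](3)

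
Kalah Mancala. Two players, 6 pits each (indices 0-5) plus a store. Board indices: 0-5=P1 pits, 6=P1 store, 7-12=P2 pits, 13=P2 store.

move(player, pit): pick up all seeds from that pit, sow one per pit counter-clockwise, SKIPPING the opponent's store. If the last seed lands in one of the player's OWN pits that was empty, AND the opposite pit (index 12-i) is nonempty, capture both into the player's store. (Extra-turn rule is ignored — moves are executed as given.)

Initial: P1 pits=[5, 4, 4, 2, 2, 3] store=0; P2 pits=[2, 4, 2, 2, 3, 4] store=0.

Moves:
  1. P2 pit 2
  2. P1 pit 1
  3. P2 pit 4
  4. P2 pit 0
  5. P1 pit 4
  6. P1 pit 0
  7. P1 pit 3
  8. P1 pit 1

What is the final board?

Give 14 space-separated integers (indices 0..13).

Answer: 0 0 7 1 2 6 2 1 5 0 3 0 5 5

Derivation:
Move 1: P2 pit2 -> P1=[5,4,4,2,2,3](0) P2=[2,4,0,3,4,4](0)
Move 2: P1 pit1 -> P1=[5,0,5,3,3,4](0) P2=[2,4,0,3,4,4](0)
Move 3: P2 pit4 -> P1=[6,1,5,3,3,4](0) P2=[2,4,0,3,0,5](1)
Move 4: P2 pit0 -> P1=[6,1,5,0,3,4](0) P2=[0,5,0,3,0,5](5)
Move 5: P1 pit4 -> P1=[6,1,5,0,0,5](1) P2=[1,5,0,3,0,5](5)
Move 6: P1 pit0 -> P1=[0,2,6,1,1,6](2) P2=[1,5,0,3,0,5](5)
Move 7: P1 pit3 -> P1=[0,2,6,0,2,6](2) P2=[1,5,0,3,0,5](5)
Move 8: P1 pit1 -> P1=[0,0,7,1,2,6](2) P2=[1,5,0,3,0,5](5)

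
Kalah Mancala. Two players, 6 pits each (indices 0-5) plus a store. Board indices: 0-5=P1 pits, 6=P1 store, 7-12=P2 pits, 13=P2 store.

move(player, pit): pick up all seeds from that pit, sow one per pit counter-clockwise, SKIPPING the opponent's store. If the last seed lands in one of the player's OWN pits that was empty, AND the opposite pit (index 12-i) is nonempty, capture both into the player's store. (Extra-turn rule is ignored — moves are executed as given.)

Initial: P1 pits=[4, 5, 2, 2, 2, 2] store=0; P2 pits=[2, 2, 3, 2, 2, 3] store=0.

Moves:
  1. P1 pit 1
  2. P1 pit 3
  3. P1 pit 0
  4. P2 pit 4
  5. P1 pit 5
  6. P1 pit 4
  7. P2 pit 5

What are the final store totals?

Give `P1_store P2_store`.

Answer: 4 2

Derivation:
Move 1: P1 pit1 -> P1=[4,0,3,3,3,3](1) P2=[2,2,3,2,2,3](0)
Move 2: P1 pit3 -> P1=[4,0,3,0,4,4](2) P2=[2,2,3,2,2,3](0)
Move 3: P1 pit0 -> P1=[0,1,4,1,5,4](2) P2=[2,2,3,2,2,3](0)
Move 4: P2 pit4 -> P1=[0,1,4,1,5,4](2) P2=[2,2,3,2,0,4](1)
Move 5: P1 pit5 -> P1=[0,1,4,1,5,0](3) P2=[3,3,4,2,0,4](1)
Move 6: P1 pit4 -> P1=[0,1,4,1,0,1](4) P2=[4,4,5,2,0,4](1)
Move 7: P2 pit5 -> P1=[1,2,5,1,0,1](4) P2=[4,4,5,2,0,0](2)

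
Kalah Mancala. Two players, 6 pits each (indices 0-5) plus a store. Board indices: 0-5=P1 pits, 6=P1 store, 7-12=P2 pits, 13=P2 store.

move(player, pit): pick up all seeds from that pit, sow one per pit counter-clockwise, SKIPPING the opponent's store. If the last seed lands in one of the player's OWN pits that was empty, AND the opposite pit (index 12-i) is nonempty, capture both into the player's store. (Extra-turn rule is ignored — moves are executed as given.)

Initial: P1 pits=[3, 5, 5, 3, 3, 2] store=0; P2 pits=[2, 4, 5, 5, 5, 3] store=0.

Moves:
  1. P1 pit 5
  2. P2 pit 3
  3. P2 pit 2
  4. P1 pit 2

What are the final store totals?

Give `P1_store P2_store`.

Answer: 2 2

Derivation:
Move 1: P1 pit5 -> P1=[3,5,5,3,3,0](1) P2=[3,4,5,5,5,3](0)
Move 2: P2 pit3 -> P1=[4,6,5,3,3,0](1) P2=[3,4,5,0,6,4](1)
Move 3: P2 pit2 -> P1=[5,6,5,3,3,0](1) P2=[3,4,0,1,7,5](2)
Move 4: P1 pit2 -> P1=[5,6,0,4,4,1](2) P2=[4,4,0,1,7,5](2)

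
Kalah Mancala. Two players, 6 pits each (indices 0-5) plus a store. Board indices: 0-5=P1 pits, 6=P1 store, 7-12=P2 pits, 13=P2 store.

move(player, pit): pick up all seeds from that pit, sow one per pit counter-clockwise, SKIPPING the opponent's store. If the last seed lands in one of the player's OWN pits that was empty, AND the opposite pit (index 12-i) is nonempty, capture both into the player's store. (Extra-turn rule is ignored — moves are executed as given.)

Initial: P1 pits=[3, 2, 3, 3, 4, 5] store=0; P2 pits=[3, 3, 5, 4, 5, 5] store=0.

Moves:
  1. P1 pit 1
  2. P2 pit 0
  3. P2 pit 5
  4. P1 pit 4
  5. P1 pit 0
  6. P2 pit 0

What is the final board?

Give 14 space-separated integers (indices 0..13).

Answer: 0 2 6 6 0 6 7 0 1 6 5 5 0 1

Derivation:
Move 1: P1 pit1 -> P1=[3,0,4,4,4,5](0) P2=[3,3,5,4,5,5](0)
Move 2: P2 pit0 -> P1=[3,0,4,4,4,5](0) P2=[0,4,6,5,5,5](0)
Move 3: P2 pit5 -> P1=[4,1,5,5,4,5](0) P2=[0,4,6,5,5,0](1)
Move 4: P1 pit4 -> P1=[4,1,5,5,0,6](1) P2=[1,5,6,5,5,0](1)
Move 5: P1 pit0 -> P1=[0,2,6,6,0,6](7) P2=[1,0,6,5,5,0](1)
Move 6: P2 pit0 -> P1=[0,2,6,6,0,6](7) P2=[0,1,6,5,5,0](1)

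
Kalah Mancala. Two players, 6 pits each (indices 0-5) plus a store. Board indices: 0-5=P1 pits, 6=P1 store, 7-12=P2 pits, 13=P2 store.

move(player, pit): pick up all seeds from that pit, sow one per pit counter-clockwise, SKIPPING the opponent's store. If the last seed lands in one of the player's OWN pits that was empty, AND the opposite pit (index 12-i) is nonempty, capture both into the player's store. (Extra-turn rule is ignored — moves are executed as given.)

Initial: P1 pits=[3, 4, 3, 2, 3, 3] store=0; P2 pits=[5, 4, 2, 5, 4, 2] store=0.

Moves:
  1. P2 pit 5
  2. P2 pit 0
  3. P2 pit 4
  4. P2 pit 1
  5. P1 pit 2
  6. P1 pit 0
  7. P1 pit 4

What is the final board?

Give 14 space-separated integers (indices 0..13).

Move 1: P2 pit5 -> P1=[4,4,3,2,3,3](0) P2=[5,4,2,5,4,0](1)
Move 2: P2 pit0 -> P1=[0,4,3,2,3,3](0) P2=[0,5,3,6,5,0](6)
Move 3: P2 pit4 -> P1=[1,5,4,2,3,3](0) P2=[0,5,3,6,0,1](7)
Move 4: P2 pit1 -> P1=[1,5,4,2,3,3](0) P2=[0,0,4,7,1,2](8)
Move 5: P1 pit2 -> P1=[1,5,0,3,4,4](1) P2=[0,0,4,7,1,2](8)
Move 6: P1 pit0 -> P1=[0,6,0,3,4,4](1) P2=[0,0,4,7,1,2](8)
Move 7: P1 pit4 -> P1=[0,6,0,3,0,5](2) P2=[1,1,4,7,1,2](8)

Answer: 0 6 0 3 0 5 2 1 1 4 7 1 2 8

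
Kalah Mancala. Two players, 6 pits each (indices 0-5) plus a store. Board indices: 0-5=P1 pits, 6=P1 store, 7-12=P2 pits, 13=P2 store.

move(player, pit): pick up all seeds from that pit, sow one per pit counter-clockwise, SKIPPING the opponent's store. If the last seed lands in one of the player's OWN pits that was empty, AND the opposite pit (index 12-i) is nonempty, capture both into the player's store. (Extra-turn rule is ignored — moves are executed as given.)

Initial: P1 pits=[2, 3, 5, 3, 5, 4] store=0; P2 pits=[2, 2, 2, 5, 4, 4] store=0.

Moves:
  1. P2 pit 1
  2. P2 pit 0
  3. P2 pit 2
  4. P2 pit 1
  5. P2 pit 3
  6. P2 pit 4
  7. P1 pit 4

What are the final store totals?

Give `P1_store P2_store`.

Move 1: P2 pit1 -> P1=[2,3,5,3,5,4](0) P2=[2,0,3,6,4,4](0)
Move 2: P2 pit0 -> P1=[2,3,5,3,5,4](0) P2=[0,1,4,6,4,4](0)
Move 3: P2 pit2 -> P1=[2,3,5,3,5,4](0) P2=[0,1,0,7,5,5](1)
Move 4: P2 pit1 -> P1=[2,3,5,0,5,4](0) P2=[0,0,0,7,5,5](5)
Move 5: P2 pit3 -> P1=[3,4,6,1,5,4](0) P2=[0,0,0,0,6,6](6)
Move 6: P2 pit4 -> P1=[4,5,7,2,5,4](0) P2=[0,0,0,0,0,7](7)
Move 7: P1 pit4 -> P1=[4,5,7,2,0,5](1) P2=[1,1,1,0,0,7](7)

Answer: 1 7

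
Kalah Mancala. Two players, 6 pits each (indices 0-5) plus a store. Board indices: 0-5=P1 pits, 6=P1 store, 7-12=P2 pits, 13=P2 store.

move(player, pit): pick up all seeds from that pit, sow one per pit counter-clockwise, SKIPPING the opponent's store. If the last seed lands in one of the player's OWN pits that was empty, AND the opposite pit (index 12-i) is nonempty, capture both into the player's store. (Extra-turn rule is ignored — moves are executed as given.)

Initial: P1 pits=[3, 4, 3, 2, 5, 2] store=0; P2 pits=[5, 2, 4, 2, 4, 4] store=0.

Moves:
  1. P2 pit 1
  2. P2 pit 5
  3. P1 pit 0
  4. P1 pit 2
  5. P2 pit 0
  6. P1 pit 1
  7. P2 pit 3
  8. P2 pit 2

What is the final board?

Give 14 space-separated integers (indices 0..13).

Answer: 2 1 1 5 8 4 2 1 1 0 1 7 3 4

Derivation:
Move 1: P2 pit1 -> P1=[3,4,3,2,5,2](0) P2=[5,0,5,3,4,4](0)
Move 2: P2 pit5 -> P1=[4,5,4,2,5,2](0) P2=[5,0,5,3,4,0](1)
Move 3: P1 pit0 -> P1=[0,6,5,3,6,2](0) P2=[5,0,5,3,4,0](1)
Move 4: P1 pit2 -> P1=[0,6,0,4,7,3](1) P2=[6,0,5,3,4,0](1)
Move 5: P2 pit0 -> P1=[0,6,0,4,7,3](1) P2=[0,1,6,4,5,1](2)
Move 6: P1 pit1 -> P1=[0,0,1,5,8,4](2) P2=[1,1,6,4,5,1](2)
Move 7: P2 pit3 -> P1=[1,0,1,5,8,4](2) P2=[1,1,6,0,6,2](3)
Move 8: P2 pit2 -> P1=[2,1,1,5,8,4](2) P2=[1,1,0,1,7,3](4)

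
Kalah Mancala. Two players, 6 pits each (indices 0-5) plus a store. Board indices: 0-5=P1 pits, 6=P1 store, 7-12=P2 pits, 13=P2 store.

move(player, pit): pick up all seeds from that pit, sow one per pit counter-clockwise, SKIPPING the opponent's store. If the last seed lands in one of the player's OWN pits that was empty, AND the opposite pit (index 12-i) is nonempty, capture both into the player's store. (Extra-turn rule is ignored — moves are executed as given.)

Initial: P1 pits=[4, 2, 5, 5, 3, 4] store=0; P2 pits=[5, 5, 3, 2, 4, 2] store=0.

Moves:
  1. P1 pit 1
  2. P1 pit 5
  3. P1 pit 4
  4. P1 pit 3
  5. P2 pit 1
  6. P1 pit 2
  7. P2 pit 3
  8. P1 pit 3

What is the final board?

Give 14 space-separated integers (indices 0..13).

Move 1: P1 pit1 -> P1=[4,0,6,6,3,4](0) P2=[5,5,3,2,4,2](0)
Move 2: P1 pit5 -> P1=[4,0,6,6,3,0](1) P2=[6,6,4,2,4,2](0)
Move 3: P1 pit4 -> P1=[4,0,6,6,0,1](2) P2=[7,6,4,2,4,2](0)
Move 4: P1 pit3 -> P1=[4,0,6,0,1,2](3) P2=[8,7,5,2,4,2](0)
Move 5: P2 pit1 -> P1=[5,1,6,0,1,2](3) P2=[8,0,6,3,5,3](1)
Move 6: P1 pit2 -> P1=[5,1,0,1,2,3](4) P2=[9,1,6,3,5,3](1)
Move 7: P2 pit3 -> P1=[5,1,0,1,2,3](4) P2=[9,1,6,0,6,4](2)
Move 8: P1 pit3 -> P1=[5,1,0,0,3,3](4) P2=[9,1,6,0,6,4](2)

Answer: 5 1 0 0 3 3 4 9 1 6 0 6 4 2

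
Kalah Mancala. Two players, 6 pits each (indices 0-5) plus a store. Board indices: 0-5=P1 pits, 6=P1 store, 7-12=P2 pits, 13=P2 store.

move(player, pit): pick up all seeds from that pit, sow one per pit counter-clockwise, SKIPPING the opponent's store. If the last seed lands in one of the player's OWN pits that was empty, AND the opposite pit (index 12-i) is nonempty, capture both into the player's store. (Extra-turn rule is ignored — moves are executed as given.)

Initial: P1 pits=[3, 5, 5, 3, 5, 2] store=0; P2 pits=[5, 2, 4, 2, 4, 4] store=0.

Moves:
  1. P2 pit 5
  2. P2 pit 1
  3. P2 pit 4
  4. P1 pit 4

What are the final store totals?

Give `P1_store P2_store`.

Move 1: P2 pit5 -> P1=[4,6,6,3,5,2](0) P2=[5,2,4,2,4,0](1)
Move 2: P2 pit1 -> P1=[4,6,6,3,5,2](0) P2=[5,0,5,3,4,0](1)
Move 3: P2 pit4 -> P1=[5,7,6,3,5,2](0) P2=[5,0,5,3,0,1](2)
Move 4: P1 pit4 -> P1=[5,7,6,3,0,3](1) P2=[6,1,6,3,0,1](2)

Answer: 1 2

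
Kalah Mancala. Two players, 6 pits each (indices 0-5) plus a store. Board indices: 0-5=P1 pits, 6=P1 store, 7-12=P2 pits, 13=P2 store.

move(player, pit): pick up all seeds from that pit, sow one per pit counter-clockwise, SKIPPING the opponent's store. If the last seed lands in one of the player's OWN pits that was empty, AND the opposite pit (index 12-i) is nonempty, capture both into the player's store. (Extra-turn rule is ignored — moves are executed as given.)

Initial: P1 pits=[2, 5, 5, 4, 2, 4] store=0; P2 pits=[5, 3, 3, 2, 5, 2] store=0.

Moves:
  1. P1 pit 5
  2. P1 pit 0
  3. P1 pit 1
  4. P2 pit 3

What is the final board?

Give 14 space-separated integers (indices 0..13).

Answer: 0 0 7 5 3 1 2 7 4 4 0 6 3 0

Derivation:
Move 1: P1 pit5 -> P1=[2,5,5,4,2,0](1) P2=[6,4,4,2,5,2](0)
Move 2: P1 pit0 -> P1=[0,6,6,4,2,0](1) P2=[6,4,4,2,5,2](0)
Move 3: P1 pit1 -> P1=[0,0,7,5,3,1](2) P2=[7,4,4,2,5,2](0)
Move 4: P2 pit3 -> P1=[0,0,7,5,3,1](2) P2=[7,4,4,0,6,3](0)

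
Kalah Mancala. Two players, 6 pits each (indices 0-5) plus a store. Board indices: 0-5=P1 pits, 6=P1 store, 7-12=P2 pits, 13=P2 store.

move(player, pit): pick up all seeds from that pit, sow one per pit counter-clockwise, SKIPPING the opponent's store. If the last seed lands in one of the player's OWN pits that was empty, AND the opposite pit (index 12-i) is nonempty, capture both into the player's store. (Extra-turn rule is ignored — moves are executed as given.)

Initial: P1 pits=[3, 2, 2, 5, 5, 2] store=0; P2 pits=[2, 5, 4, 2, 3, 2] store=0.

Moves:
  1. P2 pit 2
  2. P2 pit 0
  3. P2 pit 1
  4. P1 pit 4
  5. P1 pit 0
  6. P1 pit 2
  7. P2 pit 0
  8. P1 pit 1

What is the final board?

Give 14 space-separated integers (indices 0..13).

Move 1: P2 pit2 -> P1=[3,2,2,5,5,2](0) P2=[2,5,0,3,4,3](1)
Move 2: P2 pit0 -> P1=[3,2,2,0,5,2](0) P2=[0,6,0,3,4,3](7)
Move 3: P2 pit1 -> P1=[4,2,2,0,5,2](0) P2=[0,0,1,4,5,4](8)
Move 4: P1 pit4 -> P1=[4,2,2,0,0,3](1) P2=[1,1,2,4,5,4](8)
Move 5: P1 pit0 -> P1=[0,3,3,1,0,3](3) P2=[1,0,2,4,5,4](8)
Move 6: P1 pit2 -> P1=[0,3,0,2,1,4](3) P2=[1,0,2,4,5,4](8)
Move 7: P2 pit0 -> P1=[0,3,0,2,0,4](3) P2=[0,0,2,4,5,4](10)
Move 8: P1 pit1 -> P1=[0,0,1,3,1,4](3) P2=[0,0,2,4,5,4](10)

Answer: 0 0 1 3 1 4 3 0 0 2 4 5 4 10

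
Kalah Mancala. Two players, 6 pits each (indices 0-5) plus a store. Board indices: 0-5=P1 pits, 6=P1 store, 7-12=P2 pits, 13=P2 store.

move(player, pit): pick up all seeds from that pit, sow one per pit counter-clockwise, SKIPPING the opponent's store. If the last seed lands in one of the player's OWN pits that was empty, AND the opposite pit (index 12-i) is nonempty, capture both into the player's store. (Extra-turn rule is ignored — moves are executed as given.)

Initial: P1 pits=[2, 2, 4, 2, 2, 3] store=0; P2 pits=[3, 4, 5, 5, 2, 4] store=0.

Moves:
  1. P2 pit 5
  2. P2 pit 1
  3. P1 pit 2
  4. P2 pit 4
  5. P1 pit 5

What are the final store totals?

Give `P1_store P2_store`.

Answer: 2 6

Derivation:
Move 1: P2 pit5 -> P1=[3,3,5,2,2,3](0) P2=[3,4,5,5,2,0](1)
Move 2: P2 pit1 -> P1=[0,3,5,2,2,3](0) P2=[3,0,6,6,3,0](5)
Move 3: P1 pit2 -> P1=[0,3,0,3,3,4](1) P2=[4,0,6,6,3,0](5)
Move 4: P2 pit4 -> P1=[1,3,0,3,3,4](1) P2=[4,0,6,6,0,1](6)
Move 5: P1 pit5 -> P1=[1,3,0,3,3,0](2) P2=[5,1,7,6,0,1](6)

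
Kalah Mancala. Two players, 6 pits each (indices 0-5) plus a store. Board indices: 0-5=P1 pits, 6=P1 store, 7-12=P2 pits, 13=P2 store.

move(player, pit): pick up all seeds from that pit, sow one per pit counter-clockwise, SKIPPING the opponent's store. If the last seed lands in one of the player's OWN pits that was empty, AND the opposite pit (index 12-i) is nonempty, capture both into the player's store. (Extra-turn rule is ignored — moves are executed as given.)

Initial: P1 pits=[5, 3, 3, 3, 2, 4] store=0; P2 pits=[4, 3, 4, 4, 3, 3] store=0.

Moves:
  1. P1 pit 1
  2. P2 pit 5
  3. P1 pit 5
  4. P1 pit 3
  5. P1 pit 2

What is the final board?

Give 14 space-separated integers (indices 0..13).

Answer: 6 1 0 1 5 2 3 6 4 5 4 3 0 1

Derivation:
Move 1: P1 pit1 -> P1=[5,0,4,4,3,4](0) P2=[4,3,4,4,3,3](0)
Move 2: P2 pit5 -> P1=[6,1,4,4,3,4](0) P2=[4,3,4,4,3,0](1)
Move 3: P1 pit5 -> P1=[6,1,4,4,3,0](1) P2=[5,4,5,4,3,0](1)
Move 4: P1 pit3 -> P1=[6,1,4,0,4,1](2) P2=[6,4,5,4,3,0](1)
Move 5: P1 pit2 -> P1=[6,1,0,1,5,2](3) P2=[6,4,5,4,3,0](1)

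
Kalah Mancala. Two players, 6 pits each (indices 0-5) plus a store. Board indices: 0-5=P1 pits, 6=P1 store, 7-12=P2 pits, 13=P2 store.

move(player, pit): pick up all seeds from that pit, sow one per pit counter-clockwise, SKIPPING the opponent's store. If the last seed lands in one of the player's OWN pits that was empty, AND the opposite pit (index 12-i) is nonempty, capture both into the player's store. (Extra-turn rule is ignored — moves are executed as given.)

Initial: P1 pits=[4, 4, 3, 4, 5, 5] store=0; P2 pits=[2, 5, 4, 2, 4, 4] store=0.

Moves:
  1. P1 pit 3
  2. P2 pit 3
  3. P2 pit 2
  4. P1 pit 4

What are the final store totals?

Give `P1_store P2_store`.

Answer: 2 1

Derivation:
Move 1: P1 pit3 -> P1=[4,4,3,0,6,6](1) P2=[3,5,4,2,4,4](0)
Move 2: P2 pit3 -> P1=[4,4,3,0,6,6](1) P2=[3,5,4,0,5,5](0)
Move 3: P2 pit2 -> P1=[4,4,3,0,6,6](1) P2=[3,5,0,1,6,6](1)
Move 4: P1 pit4 -> P1=[4,4,3,0,0,7](2) P2=[4,6,1,2,6,6](1)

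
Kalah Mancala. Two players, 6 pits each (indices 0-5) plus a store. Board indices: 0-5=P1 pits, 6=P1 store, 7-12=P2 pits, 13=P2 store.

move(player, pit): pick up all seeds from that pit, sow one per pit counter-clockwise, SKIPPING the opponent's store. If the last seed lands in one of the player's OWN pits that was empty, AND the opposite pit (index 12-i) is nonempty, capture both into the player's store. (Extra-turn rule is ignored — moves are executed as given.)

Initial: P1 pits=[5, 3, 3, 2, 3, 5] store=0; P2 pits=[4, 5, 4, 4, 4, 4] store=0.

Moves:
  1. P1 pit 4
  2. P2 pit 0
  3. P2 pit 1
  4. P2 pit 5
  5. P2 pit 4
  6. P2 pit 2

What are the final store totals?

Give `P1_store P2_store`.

Move 1: P1 pit4 -> P1=[5,3,3,2,0,6](1) P2=[5,5,4,4,4,4](0)
Move 2: P2 pit0 -> P1=[5,3,3,2,0,6](1) P2=[0,6,5,5,5,5](0)
Move 3: P2 pit1 -> P1=[6,3,3,2,0,6](1) P2=[0,0,6,6,6,6](1)
Move 4: P2 pit5 -> P1=[7,4,4,3,1,6](1) P2=[0,0,6,6,6,0](2)
Move 5: P2 pit4 -> P1=[8,5,5,4,1,6](1) P2=[0,0,6,6,0,1](3)
Move 6: P2 pit2 -> P1=[9,6,5,4,1,6](1) P2=[0,0,0,7,1,2](4)

Answer: 1 4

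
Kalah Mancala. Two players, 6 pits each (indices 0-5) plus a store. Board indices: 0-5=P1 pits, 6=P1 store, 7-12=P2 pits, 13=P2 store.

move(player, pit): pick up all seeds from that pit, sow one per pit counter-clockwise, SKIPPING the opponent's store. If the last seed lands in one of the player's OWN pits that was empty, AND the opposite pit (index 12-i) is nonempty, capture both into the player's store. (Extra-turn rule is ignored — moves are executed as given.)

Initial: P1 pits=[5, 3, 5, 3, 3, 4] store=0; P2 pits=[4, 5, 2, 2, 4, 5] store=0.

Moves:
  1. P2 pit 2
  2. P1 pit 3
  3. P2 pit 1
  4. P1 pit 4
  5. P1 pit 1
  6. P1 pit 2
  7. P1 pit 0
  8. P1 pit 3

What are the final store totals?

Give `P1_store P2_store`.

Answer: 6 1

Derivation:
Move 1: P2 pit2 -> P1=[5,3,5,3,3,4](0) P2=[4,5,0,3,5,5](0)
Move 2: P1 pit3 -> P1=[5,3,5,0,4,5](1) P2=[4,5,0,3,5,5](0)
Move 3: P2 pit1 -> P1=[5,3,5,0,4,5](1) P2=[4,0,1,4,6,6](1)
Move 4: P1 pit4 -> P1=[5,3,5,0,0,6](2) P2=[5,1,1,4,6,6](1)
Move 5: P1 pit1 -> P1=[5,0,6,1,0,6](4) P2=[5,0,1,4,6,6](1)
Move 6: P1 pit2 -> P1=[5,0,0,2,1,7](5) P2=[6,1,1,4,6,6](1)
Move 7: P1 pit0 -> P1=[0,1,1,3,2,8](5) P2=[6,1,1,4,6,6](1)
Move 8: P1 pit3 -> P1=[0,1,1,0,3,9](6) P2=[6,1,1,4,6,6](1)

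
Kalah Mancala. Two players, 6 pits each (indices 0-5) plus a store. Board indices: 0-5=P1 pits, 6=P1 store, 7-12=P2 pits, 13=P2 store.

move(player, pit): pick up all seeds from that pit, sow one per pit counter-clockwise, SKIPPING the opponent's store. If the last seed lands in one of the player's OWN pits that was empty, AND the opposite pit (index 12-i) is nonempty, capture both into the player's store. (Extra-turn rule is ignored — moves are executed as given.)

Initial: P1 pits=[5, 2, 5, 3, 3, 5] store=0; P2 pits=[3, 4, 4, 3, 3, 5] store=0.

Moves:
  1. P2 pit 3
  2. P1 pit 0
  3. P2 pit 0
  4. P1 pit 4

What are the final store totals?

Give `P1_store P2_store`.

Move 1: P2 pit3 -> P1=[5,2,5,3,3,5](0) P2=[3,4,4,0,4,6](1)
Move 2: P1 pit0 -> P1=[0,3,6,4,4,6](0) P2=[3,4,4,0,4,6](1)
Move 3: P2 pit0 -> P1=[0,3,0,4,4,6](0) P2=[0,5,5,0,4,6](8)
Move 4: P1 pit4 -> P1=[0,3,0,4,0,7](1) P2=[1,6,5,0,4,6](8)

Answer: 1 8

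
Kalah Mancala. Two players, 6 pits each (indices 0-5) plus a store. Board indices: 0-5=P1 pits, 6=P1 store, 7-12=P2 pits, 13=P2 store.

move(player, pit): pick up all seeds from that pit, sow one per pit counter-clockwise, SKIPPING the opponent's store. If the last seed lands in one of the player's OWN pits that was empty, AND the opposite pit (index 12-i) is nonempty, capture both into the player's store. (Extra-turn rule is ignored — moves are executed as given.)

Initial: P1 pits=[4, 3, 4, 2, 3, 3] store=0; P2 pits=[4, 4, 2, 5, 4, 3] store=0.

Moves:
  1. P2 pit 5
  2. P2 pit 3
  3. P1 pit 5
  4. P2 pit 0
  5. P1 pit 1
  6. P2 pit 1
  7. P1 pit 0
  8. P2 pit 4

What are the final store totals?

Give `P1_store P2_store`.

Move 1: P2 pit5 -> P1=[5,4,4,2,3,3](0) P2=[4,4,2,5,4,0](1)
Move 2: P2 pit3 -> P1=[6,5,4,2,3,3](0) P2=[4,4,2,0,5,1](2)
Move 3: P1 pit5 -> P1=[6,5,4,2,3,0](1) P2=[5,5,2,0,5,1](2)
Move 4: P2 pit0 -> P1=[6,5,4,2,3,0](1) P2=[0,6,3,1,6,2](2)
Move 5: P1 pit1 -> P1=[6,0,5,3,4,1](2) P2=[0,6,3,1,6,2](2)
Move 6: P2 pit1 -> P1=[7,0,5,3,4,1](2) P2=[0,0,4,2,7,3](3)
Move 7: P1 pit0 -> P1=[0,1,6,4,5,2](3) P2=[1,0,4,2,7,3](3)
Move 8: P2 pit4 -> P1=[1,2,7,5,6,2](3) P2=[1,0,4,2,0,4](4)

Answer: 3 4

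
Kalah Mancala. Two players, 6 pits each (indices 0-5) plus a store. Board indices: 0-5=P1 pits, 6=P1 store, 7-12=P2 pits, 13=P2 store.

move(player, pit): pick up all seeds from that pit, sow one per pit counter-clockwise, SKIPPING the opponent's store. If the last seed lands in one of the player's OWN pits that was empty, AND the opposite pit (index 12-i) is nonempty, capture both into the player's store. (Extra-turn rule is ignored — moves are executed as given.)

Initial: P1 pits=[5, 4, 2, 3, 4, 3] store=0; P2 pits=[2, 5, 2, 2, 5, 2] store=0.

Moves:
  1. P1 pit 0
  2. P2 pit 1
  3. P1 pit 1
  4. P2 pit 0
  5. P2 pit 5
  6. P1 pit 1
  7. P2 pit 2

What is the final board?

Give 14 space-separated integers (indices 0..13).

Answer: 1 0 5 5 6 5 1 0 1 0 4 7 1 3

Derivation:
Move 1: P1 pit0 -> P1=[0,5,3,4,5,4](0) P2=[2,5,2,2,5,2](0)
Move 2: P2 pit1 -> P1=[0,5,3,4,5,4](0) P2=[2,0,3,3,6,3](1)
Move 3: P1 pit1 -> P1=[0,0,4,5,6,5](1) P2=[2,0,3,3,6,3](1)
Move 4: P2 pit0 -> P1=[0,0,4,5,6,5](1) P2=[0,1,4,3,6,3](1)
Move 5: P2 pit5 -> P1=[1,1,4,5,6,5](1) P2=[0,1,4,3,6,0](2)
Move 6: P1 pit1 -> P1=[1,0,5,5,6,5](1) P2=[0,1,4,3,6,0](2)
Move 7: P2 pit2 -> P1=[1,0,5,5,6,5](1) P2=[0,1,0,4,7,1](3)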